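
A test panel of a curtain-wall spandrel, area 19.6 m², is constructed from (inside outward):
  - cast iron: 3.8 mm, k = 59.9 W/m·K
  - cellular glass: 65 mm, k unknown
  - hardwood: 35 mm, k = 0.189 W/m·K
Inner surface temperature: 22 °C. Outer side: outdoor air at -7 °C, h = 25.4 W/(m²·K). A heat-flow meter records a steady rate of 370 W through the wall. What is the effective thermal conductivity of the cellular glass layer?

Using the resistance-network approach (series):
R_cast iron = L/(kA) = 0.0038/(59.9×19.6) = 3.237×10^-6 K/W
R_hardwood = L/(kA) = 0.035/(0.189×19.6) = 0.009448 K/W
R_outer film = 1/(h_o·A) = 1/(25.4×19.6) = 0.002009 K/W
Sum of known resistances R_other = 0.01146 K/W
Total R = ΔT/Q = 29/370 = 0.07838 K/W
R_cellular glass = R_total − R_other = 0.06692 K/W
k = L/(R·A) = 0.065/(0.06692×19.6)

k ≈ 0.0496 W/(m·K)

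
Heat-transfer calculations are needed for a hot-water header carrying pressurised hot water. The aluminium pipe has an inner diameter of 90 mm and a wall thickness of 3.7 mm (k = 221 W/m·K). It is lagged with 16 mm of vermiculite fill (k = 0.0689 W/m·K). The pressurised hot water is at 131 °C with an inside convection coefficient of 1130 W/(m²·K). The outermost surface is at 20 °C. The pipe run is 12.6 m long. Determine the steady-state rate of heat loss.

Treating each annulus and film as a series resistance:
R_inner film = 1/(h_i·2πr₁L) = 1/(1130×2π×0.045×12.6) = 2.484×10^-4 K/W
R_aluminium pipe wall = ln(48.7/45)/(2π×221×12.6) = 4.516×10^-6 K/W
R_vermiculite fill = ln(64.7/48.7)/(2π×0.0689×12.6) = 0.05208 K/W
R_total = 0.05233 K/W
Q = ΔT/R_total = 111/0.05233

Q ≈ 2120 W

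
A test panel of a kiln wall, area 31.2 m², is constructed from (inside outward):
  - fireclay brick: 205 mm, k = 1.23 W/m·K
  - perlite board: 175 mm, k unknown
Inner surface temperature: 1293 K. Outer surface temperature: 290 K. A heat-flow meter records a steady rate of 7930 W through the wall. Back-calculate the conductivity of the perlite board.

Treating each layer as a thermal resistance in series:
R_fireclay brick = L/(kA) = 0.205/(1.23×31.2) = 0.005342 K/W
Sum of known resistances R_other = 0.005342 K/W
Total R = ΔT/Q = 1003/7930 = 0.1265 K/W
R_perlite board = R_total − R_other = 0.1211 K/W
k = L/(R·A) = 0.175/(0.1211×31.2)

k ≈ 0.0463 W/(m·K)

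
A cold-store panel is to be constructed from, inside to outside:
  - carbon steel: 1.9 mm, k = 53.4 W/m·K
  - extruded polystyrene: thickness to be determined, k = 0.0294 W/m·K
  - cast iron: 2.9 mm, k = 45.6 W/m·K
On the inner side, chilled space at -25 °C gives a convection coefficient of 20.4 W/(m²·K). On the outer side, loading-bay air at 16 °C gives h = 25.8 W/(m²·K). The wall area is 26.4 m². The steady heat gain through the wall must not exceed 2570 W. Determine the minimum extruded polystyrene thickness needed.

Treating each layer as a thermal resistance in series:
R_inner film = 1/(h_i·A) = 1/(20.4×26.4) = 0.001857 K/W
R_carbon steel = L/(kA) = 0.0019/(53.4×26.4) = 1.348×10^-6 K/W
R_cast iron = L/(kA) = 0.0029/(45.6×26.4) = 2.409×10^-6 K/W
R_outer film = 1/(h_o·A) = 1/(25.8×26.4) = 0.001468 K/W
Sum of the known resistances R_other = 0.003329 K/W
Required total resistance R_tot = ΔT/Q_allow = 41/2570 = 0.01595 K/W
R_extruded polystyrene = R_tot − R_other = 0.01262 K/W
L = R·k·A = 0.01262×0.0294×26.4

L ≈ 9.8 mm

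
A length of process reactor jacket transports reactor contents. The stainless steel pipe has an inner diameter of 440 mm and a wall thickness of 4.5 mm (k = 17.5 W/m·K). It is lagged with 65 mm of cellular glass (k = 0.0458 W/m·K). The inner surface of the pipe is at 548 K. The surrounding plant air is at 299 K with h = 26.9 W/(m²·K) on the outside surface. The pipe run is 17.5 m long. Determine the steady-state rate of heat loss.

Q ≈ 4820 W

Radial resistances (cylindrical: R_cond = ln(r_o/r_i)/(2πkL), R_conv = 1/(h·2πrL)):
R_stainless steel pipe wall = ln(224.5/220)/(2π×17.5×17.5) = 1.052×10^-5 K/W
R_cellular glass = ln(289.5/224.5)/(2π×0.0458×17.5) = 0.05049 K/W
R_outer film = 1/(h_o·2πr_oL) = 1/(26.9×2π×0.2895×17.5) = 0.001168 K/W
R_total = 0.05167 K/W
Q = ΔT/R_total = 249/0.05167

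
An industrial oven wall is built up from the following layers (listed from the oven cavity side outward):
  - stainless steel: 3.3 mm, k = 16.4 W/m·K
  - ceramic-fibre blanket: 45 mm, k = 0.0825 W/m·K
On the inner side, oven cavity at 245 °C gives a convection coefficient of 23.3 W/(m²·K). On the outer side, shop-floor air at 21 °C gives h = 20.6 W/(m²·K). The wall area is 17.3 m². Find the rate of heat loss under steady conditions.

Series thermal resistances:
R_inner film = 1/(h_i·A) = 1/(23.3×17.3) = 0.002481 K/W
R_stainless steel = L/(kA) = 0.0033/(16.4×17.3) = 1.163×10^-5 K/W
R_ceramic-fibre blanket = L/(kA) = 0.045/(0.0825×17.3) = 0.03153 K/W
R_outer film = 1/(h_o·A) = 1/(20.6×17.3) = 0.002806 K/W
R_total = 0.03683 K/W
Q = ΔT / R_total = 224 / 0.03683

Q ≈ 6080 W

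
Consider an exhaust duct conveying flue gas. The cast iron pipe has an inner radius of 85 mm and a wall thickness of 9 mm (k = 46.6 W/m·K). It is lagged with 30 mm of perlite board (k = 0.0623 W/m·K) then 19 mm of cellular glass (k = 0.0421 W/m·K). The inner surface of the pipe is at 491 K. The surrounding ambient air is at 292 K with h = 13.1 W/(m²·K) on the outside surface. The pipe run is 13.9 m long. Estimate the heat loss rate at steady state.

Q ≈ 2080 W

Radial resistances (cylindrical: R_cond = ln(r_o/r_i)/(2πkL), R_conv = 1/(h·2πrL)):
R_cast iron pipe wall = ln(94/85)/(2π×46.6×13.9) = 2.473×10^-5 K/W
R_perlite board = ln(124/94)/(2π×0.0623×13.9) = 0.05091 K/W
R_cellular glass = ln(143/124)/(2π×0.0421×13.9) = 0.03877 K/W
R_outer film = 1/(h_o·2πr_oL) = 1/(13.1×2π×0.143×13.9) = 0.006112 K/W
R_total = 0.09582 K/W
Q = ΔT/R_total = 199/0.09582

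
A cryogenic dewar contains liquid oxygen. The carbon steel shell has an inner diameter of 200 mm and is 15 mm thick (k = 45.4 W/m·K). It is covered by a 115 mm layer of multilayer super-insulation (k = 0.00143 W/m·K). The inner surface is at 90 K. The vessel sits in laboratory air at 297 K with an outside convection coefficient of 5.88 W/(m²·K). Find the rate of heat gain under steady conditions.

Q ≈ 0.855 W

Each spherical layer contributes R = (1/r_i − 1/r_o)/(4πk):
R_carbon steel shell = (1/0.1 − 1/0.115)/(4π×45.4) = 0.002286 K/W
R_multilayer super-insulation = (1/0.115 − 1/0.23)/(4π×0.00143) = 242 K/W
R_outer film = 1/(h·4πr_o²) = 1/(5.88×4π×0.23²) = 0.2558 K/W
R_total = 242.2 K/W
Q = ΔT/R_total = 207/242.2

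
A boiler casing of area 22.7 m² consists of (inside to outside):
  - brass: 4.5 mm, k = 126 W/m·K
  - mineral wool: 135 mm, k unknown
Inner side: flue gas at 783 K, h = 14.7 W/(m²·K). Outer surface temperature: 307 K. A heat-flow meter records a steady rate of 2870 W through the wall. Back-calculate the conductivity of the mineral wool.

Treating each layer as a thermal resistance in series:
R_inner film = 1/(h_i·A) = 1/(14.7×22.7) = 0.002997 K/W
R_brass = L/(kA) = 0.0045/(126×22.7) = 1.573×10^-6 K/W
Sum of known resistances R_other = 0.002998 K/W
Total R = ΔT/Q = 476/2870 = 0.1659 K/W
R_mineral wool = R_total − R_other = 0.1629 K/W
k = L/(R·A) = 0.135/(0.1629×22.7)

k ≈ 0.0365 W/(m·K)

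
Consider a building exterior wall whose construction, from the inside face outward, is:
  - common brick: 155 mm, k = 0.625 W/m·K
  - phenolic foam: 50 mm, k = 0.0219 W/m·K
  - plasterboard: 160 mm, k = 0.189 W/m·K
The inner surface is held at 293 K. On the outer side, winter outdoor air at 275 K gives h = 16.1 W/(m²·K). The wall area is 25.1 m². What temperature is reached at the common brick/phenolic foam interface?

Treating each layer as a thermal resistance in series:
R_common brick = L/(kA) = 0.155/(0.625×25.1) = 0.00988 K/W
R_phenolic foam = L/(kA) = 0.05/(0.0219×25.1) = 0.09096 K/W
R_plasterboard = L/(kA) = 0.16/(0.189×25.1) = 0.03373 K/W
R_outer film = 1/(h_o·A) = 1/(16.1×25.1) = 0.002475 K/W
R_total = 0.137 K/W;  Q = ΔT/R_total = 18/0.137 = 131.3 W
T_interface = T_inner − Q·ΣR(inner→interface) = 293 − 131×0.00988

T ≈ 292 K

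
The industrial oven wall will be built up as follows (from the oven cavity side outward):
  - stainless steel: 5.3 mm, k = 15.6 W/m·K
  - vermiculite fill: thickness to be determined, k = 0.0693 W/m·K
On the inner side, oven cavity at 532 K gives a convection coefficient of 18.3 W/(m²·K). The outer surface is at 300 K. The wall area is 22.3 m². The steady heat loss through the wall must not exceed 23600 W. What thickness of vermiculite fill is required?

Treating each layer as a thermal resistance in series:
R_inner film = 1/(h_i·A) = 1/(18.3×22.3) = 0.00245 K/W
R_stainless steel = L/(kA) = 0.0053/(15.6×22.3) = 1.524×10^-5 K/W
Sum of the known resistances R_other = 0.002466 K/W
Required total resistance R_tot = ΔT/Q_allow = 232/23600 = 0.009831 K/W
R_vermiculite fill = R_tot − R_other = 0.007365 K/W
L = R·k·A = 0.007365×0.0693×22.3

L ≈ 11.4 mm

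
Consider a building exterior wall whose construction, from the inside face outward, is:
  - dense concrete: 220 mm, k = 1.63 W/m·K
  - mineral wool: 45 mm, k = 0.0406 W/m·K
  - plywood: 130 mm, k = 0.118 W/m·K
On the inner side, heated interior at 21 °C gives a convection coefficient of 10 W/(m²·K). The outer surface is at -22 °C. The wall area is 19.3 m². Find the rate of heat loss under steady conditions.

Q ≈ 339 W

Series thermal resistances:
R_inner film = 1/(h_i·A) = 1/(10×19.3) = 0.005181 K/W
R_dense concrete = L/(kA) = 0.22/(1.63×19.3) = 0.006993 K/W
R_mineral wool = L/(kA) = 0.045/(0.0406×19.3) = 0.05743 K/W
R_plywood = L/(kA) = 0.13/(0.118×19.3) = 0.05708 K/W
R_total = 0.1267 K/W
Q = ΔT / R_total = 43 / 0.1267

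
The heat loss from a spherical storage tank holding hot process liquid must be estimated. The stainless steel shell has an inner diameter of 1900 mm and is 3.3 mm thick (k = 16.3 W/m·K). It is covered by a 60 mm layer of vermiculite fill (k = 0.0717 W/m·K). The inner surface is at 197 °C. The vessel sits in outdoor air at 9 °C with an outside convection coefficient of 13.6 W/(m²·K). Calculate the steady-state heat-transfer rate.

Q ≈ 2520 W

For a spherical shell R = (1/r₁ − 1/r₂)/(4πk); film R = 1/(h·4πr²). In series:
R_stainless steel shell = (1/0.95 − 1/0.9533)/(4π×16.3) = 1.779×10^-5 K/W
R_vermiculite fill = (1/0.9533 − 1/1.0133)/(4π×0.0717) = 0.06894 K/W
R_outer film = 1/(h·4πr_o²) = 1/(13.6×4π×1.0133²) = 0.005699 K/W
R_total = 0.07465 K/W
Q = ΔT/R_total = 188/0.07465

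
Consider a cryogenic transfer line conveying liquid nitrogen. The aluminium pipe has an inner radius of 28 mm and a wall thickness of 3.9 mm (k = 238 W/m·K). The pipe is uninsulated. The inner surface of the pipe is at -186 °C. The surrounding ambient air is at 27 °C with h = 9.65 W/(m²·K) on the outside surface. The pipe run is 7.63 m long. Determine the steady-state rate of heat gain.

Per-layer cylindrical resistances, series-summed:
R_aluminium pipe wall = ln(31.9/28)/(2π×238×7.63) = 1.143×10^-5 K/W
R_outer film = 1/(h_o·2πr_oL) = 1/(9.65×2π×0.0319×7.63) = 0.06776 K/W
R_total = 0.06777 K/W
Q = ΔT/R_total = 213/0.06777

Q ≈ 3140 W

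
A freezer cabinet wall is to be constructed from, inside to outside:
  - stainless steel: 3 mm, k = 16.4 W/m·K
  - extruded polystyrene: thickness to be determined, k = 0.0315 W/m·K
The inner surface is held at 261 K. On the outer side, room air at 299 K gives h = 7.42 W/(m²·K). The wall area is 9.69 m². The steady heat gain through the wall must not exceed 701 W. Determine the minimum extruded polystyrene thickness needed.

Thermal resistances in series:
R_stainless steel = L/(kA) = 0.003/(16.4×9.69) = 1.888×10^-5 K/W
R_outer film = 1/(h_o·A) = 1/(7.42×9.69) = 0.01391 K/W
Sum of the known resistances R_other = 0.01393 K/W
Required total resistance R_tot = ΔT/Q_allow = 38/701 = 0.05421 K/W
R_extruded polystyrene = R_tot − R_other = 0.04028 K/W
L = R·k·A = 0.04028×0.0315×9.69

L ≈ 12.3 mm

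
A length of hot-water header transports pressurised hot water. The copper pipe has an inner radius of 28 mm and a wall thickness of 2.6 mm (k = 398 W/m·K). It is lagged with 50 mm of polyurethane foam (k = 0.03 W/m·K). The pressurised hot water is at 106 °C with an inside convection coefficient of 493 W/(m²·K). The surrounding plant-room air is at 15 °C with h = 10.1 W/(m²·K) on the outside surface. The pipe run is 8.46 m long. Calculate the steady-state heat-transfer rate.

Q ≈ 144 W

Cylindrical conduction, so R = ln(r₂/r₁)/(2πkL) per layer, in series:
R_inner film = 1/(h_i·2πr₁L) = 1/(493×2π×0.028×8.46) = 0.001363 K/W
R_copper pipe wall = ln(30.6/28)/(2π×398×8.46) = 4.197×10^-6 K/W
R_polyurethane foam = ln(80.6/30.6)/(2π×0.03×8.46) = 0.6073 K/W
R_outer film = 1/(h_o·2πr_oL) = 1/(10.1×2π×0.0806×8.46) = 0.02311 K/W
R_total = 0.6318 K/W
Q = ΔT/R_total = 91/0.6318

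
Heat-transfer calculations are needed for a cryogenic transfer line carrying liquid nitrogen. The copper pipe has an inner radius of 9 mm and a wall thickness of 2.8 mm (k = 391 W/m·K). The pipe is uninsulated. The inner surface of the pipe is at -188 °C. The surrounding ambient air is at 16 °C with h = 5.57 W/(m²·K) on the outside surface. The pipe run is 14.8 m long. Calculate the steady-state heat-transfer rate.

Cylindrical conduction, so R = ln(r₂/r₁)/(2πkL) per layer, in series:
R_copper pipe wall = ln(11.8/9)/(2π×391×14.8) = 7.45×10^-6 K/W
R_outer film = 1/(h_o·2πr_oL) = 1/(5.57×2π×0.0118×14.8) = 0.1636 K/W
R_total = 0.1636 K/W
Q = ΔT/R_total = 204/0.1636

Q ≈ 1250 W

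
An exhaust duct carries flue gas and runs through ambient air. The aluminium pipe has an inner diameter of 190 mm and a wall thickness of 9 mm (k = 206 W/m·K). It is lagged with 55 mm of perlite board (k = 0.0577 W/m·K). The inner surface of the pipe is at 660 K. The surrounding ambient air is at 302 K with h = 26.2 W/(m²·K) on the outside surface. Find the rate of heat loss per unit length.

q′ ≈ 296 W/m

Cylindrical conduction, so R = ln(r₂/r₁)/(2πkL) per layer, in series:
R_aluminium pipe wall = ln(104/95)/(2π×206×1) = 6.993×10^-5 K/W
R_perlite board = ln(159/104)/(2π×0.0577×1) = 1.171 K/W
R_outer film = 1/(h_o·2πr_oL) = 1/(26.2×2π×0.159×1) = 0.03821 K/W
R_total = 1.209 K/W
Q = ΔT/R_total = 358/1.209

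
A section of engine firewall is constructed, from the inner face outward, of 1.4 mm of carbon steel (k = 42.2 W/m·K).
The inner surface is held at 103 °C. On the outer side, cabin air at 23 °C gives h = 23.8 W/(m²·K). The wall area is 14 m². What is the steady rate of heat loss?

Model the wall as resistances in series:
R_carbon steel = L/(kA) = 0.0014/(42.2×14) = 2.37×10^-6 K/W
R_outer film = 1/(h_o·A) = 1/(23.8×14) = 0.003001 K/W
R_total = 0.003004 K/W
Q = ΔT / R_total = 80 / 0.003004

Q ≈ 26600 W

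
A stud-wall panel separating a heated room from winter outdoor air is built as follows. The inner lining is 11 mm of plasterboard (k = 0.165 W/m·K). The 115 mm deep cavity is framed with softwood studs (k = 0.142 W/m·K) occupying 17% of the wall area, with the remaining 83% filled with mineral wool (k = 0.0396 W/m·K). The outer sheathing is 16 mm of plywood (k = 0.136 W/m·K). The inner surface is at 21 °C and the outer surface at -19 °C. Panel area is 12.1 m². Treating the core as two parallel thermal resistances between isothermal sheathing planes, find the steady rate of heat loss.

Q ≈ 220 W

Sheathing layers in series; stud and cavity paths in parallel between them.
R_inner = 0.011/(0.165×12.1) = 0.00551 K/W
R_stud  = 0.115/(0.142×0.17×12.1) = 0.3937 K/W
R_cav   = 0.115/(0.0396×0.83×12.1) = 0.2892 K/W
1/R_core = 1/R_stud + 1/R_cav → R_core = 0.1667 K/W
R_outer = 0.016/(0.136×12.1) = 0.009723 K/W
R_total = 0.1819 K/W
Q = ΔT/R_total = 40/0.1819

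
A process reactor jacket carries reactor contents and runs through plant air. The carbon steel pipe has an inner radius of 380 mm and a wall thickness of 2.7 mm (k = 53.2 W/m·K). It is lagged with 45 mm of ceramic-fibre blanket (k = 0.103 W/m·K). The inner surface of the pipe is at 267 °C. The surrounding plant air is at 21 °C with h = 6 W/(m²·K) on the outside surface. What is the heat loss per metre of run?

Per-layer cylindrical resistances, series-summed:
R_carbon steel pipe wall = ln(382.7/380)/(2π×53.2×1) = 2.118×10^-5 K/W
R_ceramic-fibre blanket = ln(427.7/382.7)/(2π×0.103×1) = 0.1718 K/W
R_outer film = 1/(h_o·2πr_oL) = 1/(6×2π×0.4277×1) = 0.06202 K/W
R_total = 0.2338 K/W
Q = ΔT/R_total = 246/0.2338

q′ ≈ 1050 W/m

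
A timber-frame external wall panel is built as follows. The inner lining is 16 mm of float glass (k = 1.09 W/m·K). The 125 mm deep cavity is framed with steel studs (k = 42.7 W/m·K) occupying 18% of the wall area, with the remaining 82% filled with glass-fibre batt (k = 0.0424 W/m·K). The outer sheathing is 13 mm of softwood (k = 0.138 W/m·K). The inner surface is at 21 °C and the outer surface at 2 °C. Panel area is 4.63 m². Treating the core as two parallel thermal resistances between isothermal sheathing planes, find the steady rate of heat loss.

Sheathing layers in series; stud and cavity paths in parallel between them.
R_inner = 0.016/(1.09×4.63) = 0.00317 K/W
R_stud  = 0.125/(42.7×0.18×4.63) = 0.003513 K/W
R_cav   = 0.125/(0.0424×0.82×4.63) = 0.7765 K/W
1/R_core = 1/R_stud + 1/R_cav → R_core = 0.003497 K/W
R_outer = 0.013/(0.138×4.63) = 0.02035 K/W
R_total = 0.02701 K/W
Q = ΔT/R_total = 19/0.02701

Q ≈ 703 W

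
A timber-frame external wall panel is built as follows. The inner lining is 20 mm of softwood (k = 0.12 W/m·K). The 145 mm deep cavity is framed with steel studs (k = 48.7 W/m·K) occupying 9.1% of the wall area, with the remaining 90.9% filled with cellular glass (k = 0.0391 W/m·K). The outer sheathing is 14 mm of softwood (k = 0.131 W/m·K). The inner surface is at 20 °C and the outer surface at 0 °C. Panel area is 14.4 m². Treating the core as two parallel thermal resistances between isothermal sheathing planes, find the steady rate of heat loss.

Sheathing layers in series; stud and cavity paths in parallel between them.
R_inner = 0.02/(0.12×14.4) = 0.01157 K/W
R_stud  = 0.145/(48.7×0.091×14.4) = 0.002272 K/W
R_cav   = 0.145/(0.0391×0.909×14.4) = 0.2833 K/W
1/R_core = 1/R_stud + 1/R_cav → R_core = 0.002254 K/W
R_outer = 0.014/(0.131×14.4) = 0.007422 K/W
R_total = 0.02125 K/W
Q = ΔT/R_total = 20/0.02125

Q ≈ 941 W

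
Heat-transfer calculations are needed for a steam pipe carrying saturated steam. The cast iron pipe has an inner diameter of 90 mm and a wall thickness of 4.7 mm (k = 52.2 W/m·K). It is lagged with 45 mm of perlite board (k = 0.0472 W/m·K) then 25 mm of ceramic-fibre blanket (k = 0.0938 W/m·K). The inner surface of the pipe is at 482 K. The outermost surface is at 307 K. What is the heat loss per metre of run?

q′ ≈ 68 W/m

Cylindrical conduction, so R = ln(r₂/r₁)/(2πkL) per layer, in series:
R_cast iron pipe wall = ln(49.7/45)/(2π×52.2×1) = 3.029×10^-4 K/W
R_perlite board = ln(94.7/49.7)/(2π×0.0472×1) = 2.174 K/W
R_ceramic-fibre blanket = ln(119.7/94.7)/(2π×0.0938×1) = 0.3975 K/W
R_total = 2.572 K/W
Q = ΔT/R_total = 175/2.572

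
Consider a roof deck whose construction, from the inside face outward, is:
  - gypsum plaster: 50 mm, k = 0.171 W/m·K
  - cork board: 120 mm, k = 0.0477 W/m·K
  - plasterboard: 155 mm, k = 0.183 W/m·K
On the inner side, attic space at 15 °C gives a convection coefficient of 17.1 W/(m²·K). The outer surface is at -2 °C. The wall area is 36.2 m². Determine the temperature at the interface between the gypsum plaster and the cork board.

Using the resistance-network approach (series):
R_inner film = 1/(h_i·A) = 1/(17.1×36.2) = 0.001615 K/W
R_gypsum plaster = L/(kA) = 0.05/(0.171×36.2) = 0.008077 K/W
R_cork board = L/(kA) = 0.12/(0.0477×36.2) = 0.0695 K/W
R_plasterboard = L/(kA) = 0.155/(0.183×36.2) = 0.0234 K/W
R_total = 0.1026 K/W;  Q = ΔT/R_total = 17/0.1026 = 165.7 W
T_interface = T_inner − Q·ΣR(inner→interface) = 15 − 166×0.009693

T ≈ 13.4 °C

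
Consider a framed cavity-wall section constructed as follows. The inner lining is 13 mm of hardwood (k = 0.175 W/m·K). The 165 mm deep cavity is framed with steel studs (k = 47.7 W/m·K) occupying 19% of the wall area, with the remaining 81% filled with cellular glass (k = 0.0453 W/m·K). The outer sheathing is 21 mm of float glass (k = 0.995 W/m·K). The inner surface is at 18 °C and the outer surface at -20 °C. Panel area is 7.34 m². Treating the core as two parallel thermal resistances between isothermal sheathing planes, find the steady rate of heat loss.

Sheathing layers in series; stud and cavity paths in parallel between them.
R_inner = 0.013/(0.175×7.34) = 0.01012 K/W
R_stud  = 0.165/(47.7×0.19×7.34) = 0.00248 K/W
R_cav   = 0.165/(0.0453×0.81×7.34) = 0.6126 K/W
1/R_core = 1/R_stud + 1/R_cav → R_core = 0.00247 K/W
R_outer = 0.021/(0.995×7.34) = 0.002875 K/W
R_total = 0.01547 K/W
Q = ΔT/R_total = 38/0.01547

Q ≈ 2460 W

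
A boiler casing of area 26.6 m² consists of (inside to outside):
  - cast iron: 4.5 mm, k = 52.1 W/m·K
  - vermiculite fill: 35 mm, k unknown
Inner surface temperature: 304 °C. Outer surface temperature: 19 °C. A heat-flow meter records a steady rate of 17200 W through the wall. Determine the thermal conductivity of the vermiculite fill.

Model the wall as resistances in series:
R_cast iron = L/(kA) = 0.0045/(52.1×26.6) = 3.247×10^-6 K/W
Sum of known resistances R_other = 3.247×10^-6 K/W
Total R = ΔT/Q = 285/17200 = 0.01657 K/W
R_vermiculite fill = R_total − R_other = 0.01657 K/W
k = L/(R·A) = 0.035/(0.01657×26.6)

k ≈ 0.0794 W/(m·K)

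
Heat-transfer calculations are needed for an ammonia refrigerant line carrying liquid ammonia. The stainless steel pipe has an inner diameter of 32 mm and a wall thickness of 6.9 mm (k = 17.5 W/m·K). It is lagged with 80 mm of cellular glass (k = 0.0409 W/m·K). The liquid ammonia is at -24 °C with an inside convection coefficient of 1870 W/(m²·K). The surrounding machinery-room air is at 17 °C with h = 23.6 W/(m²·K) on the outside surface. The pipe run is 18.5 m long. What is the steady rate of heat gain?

Treating each annulus and film as a series resistance:
R_inner film = 1/(h_i·2πr₁L) = 1/(1870×2π×0.016×18.5) = 2.875×10^-4 K/W
R_stainless steel pipe wall = ln(22.9/16)/(2π×17.5×18.5) = 1.763×10^-4 K/W
R_cellular glass = ln(102.9/22.9)/(2π×0.0409×18.5) = 0.3161 K/W
R_outer film = 1/(h_o·2πr_oL) = 1/(23.6×2π×0.1029×18.5) = 0.003543 K/W
R_total = 0.3201 K/W
Q = ΔT/R_total = 41/0.3201

Q ≈ 128 W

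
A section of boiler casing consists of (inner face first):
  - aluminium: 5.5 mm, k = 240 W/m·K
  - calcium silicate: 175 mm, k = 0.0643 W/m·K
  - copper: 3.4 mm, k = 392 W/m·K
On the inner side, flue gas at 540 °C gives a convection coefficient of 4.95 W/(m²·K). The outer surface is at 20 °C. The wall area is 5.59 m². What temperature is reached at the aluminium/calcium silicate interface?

T ≈ 504 °C

Treating each layer as a thermal resistance in series:
R_inner film = 1/(h_i·A) = 1/(4.95×5.59) = 0.03614 K/W
R_aluminium = L/(kA) = 0.0055/(240×5.59) = 4.1×10^-6 K/W
R_calcium silicate = L/(kA) = 0.175/(0.0643×5.59) = 0.4869 K/W
R_copper = L/(kA) = 0.0034/(392×5.59) = 1.552×10^-6 K/W
R_total = 0.523 K/W;  Q = ΔT/R_total = 520/0.523 = 994.2 W
T_interface = T_inner − Q·ΣR(inner→interface) = 540 − 994×0.03614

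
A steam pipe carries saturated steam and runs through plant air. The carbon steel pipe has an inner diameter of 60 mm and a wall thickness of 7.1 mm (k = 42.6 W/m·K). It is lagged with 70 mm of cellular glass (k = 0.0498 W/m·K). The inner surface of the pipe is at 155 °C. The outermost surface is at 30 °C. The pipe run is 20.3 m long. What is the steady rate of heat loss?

Q ≈ 749 W

Treating each annulus and film as a series resistance:
R_carbon steel pipe wall = ln(37.1/30)/(2π×42.6×20.3) = 3.909×10^-5 K/W
R_cellular glass = ln(107.1/37.1)/(2π×0.0498×20.3) = 0.1669 K/W
R_total = 0.1669 K/W
Q = ΔT/R_total = 125/0.1669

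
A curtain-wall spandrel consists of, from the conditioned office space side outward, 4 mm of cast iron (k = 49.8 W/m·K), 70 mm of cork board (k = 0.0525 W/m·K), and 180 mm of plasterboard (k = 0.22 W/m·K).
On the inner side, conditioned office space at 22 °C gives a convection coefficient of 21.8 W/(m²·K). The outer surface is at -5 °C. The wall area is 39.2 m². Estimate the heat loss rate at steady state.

Series thermal resistances:
R_inner film = 1/(h_i·A) = 1/(21.8×39.2) = 0.00117 K/W
R_cast iron = L/(kA) = 0.004/(49.8×39.2) = 2.049×10^-6 K/W
R_cork board = L/(kA) = 0.07/(0.0525×39.2) = 0.03401 K/W
R_plasterboard = L/(kA) = 0.18/(0.22×39.2) = 0.02087 K/W
R_total = 0.05606 K/W
Q = ΔT / R_total = 27 / 0.05606

Q ≈ 482 W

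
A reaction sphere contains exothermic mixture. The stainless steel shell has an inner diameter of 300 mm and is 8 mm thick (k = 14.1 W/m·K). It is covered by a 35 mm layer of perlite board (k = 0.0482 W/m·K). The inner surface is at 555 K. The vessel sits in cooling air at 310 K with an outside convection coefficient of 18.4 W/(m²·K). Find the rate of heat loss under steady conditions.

Q ≈ 122 W

Each spherical layer contributes R = (1/r_i − 1/r_o)/(4πk):
R_stainless steel shell = (1/0.15 − 1/0.158)/(4π×14.1) = 0.001905 K/W
R_perlite board = (1/0.158 − 1/0.193)/(4π×0.0482) = 1.895 K/W
R_outer film = 1/(h·4πr_o²) = 1/(18.4×4π×0.193²) = 0.1161 K/W
R_total = 2.013 K/W
Q = ΔT/R_total = 245/2.013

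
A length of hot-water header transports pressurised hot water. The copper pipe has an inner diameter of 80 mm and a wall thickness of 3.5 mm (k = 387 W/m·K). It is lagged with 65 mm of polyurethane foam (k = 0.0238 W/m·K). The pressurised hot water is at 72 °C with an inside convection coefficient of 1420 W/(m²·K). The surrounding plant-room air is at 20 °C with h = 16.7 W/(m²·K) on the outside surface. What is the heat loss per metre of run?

Treating each annulus and film as a series resistance:
R_inner film = 1/(h_i·2πr₁L) = 1/(1420×2π×0.04×1) = 0.002802 K/W
R_copper pipe wall = ln(43.5/40)/(2π×387×1) = 3.45×10^-5 K/W
R_polyurethane foam = ln(108.5/43.5)/(2π×0.0238×1) = 6.112 K/W
R_outer film = 1/(h_o·2πr_oL) = 1/(16.7×2π×0.1085×1) = 0.08784 K/W
R_total = 6.203 K/W
Q = ΔT/R_total = 52/6.203

q′ ≈ 8.38 W/m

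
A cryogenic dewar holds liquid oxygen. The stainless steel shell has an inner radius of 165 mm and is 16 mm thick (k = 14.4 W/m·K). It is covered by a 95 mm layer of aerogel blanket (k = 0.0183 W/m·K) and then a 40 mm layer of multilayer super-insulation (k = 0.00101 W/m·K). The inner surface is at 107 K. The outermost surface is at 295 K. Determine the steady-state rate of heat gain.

Q ≈ 4.23 W

For a spherical shell R = (1/r₁ − 1/r₂)/(4πk); film R = 1/(h·4πr²). In series:
R_stainless steel shell = (1/0.165 − 1/0.181)/(4π×14.4) = 0.002961 K/W
R_aerogel blanket = (1/0.181 − 1/0.276)/(4π×0.0183) = 8.269 K/W
R_multilayer super-insulation = (1/0.276 − 1/0.316)/(4π×0.00101) = 36.14 K/W
R_total = 44.41 K/W
Q = ΔT/R_total = 188/44.41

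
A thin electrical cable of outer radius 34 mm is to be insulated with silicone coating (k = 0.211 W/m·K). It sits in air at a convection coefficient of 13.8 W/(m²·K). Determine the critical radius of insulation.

r_cr ≈ 15.3 mm

For a cylinder r_cr = k/h = 0.211/13.8
r_cr = 15.3 mm; since the bare radius (34 mm) is above r_cr, any added insulation will reduce heat loss.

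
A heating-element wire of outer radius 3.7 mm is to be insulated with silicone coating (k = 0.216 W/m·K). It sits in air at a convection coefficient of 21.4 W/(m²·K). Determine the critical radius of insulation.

For a cylinder r_cr = k/h = 0.216/21.4
r_cr = 10.1 mm; since the bare radius (3.7 mm) is below r_cr, adding a thin layer of insulation will *increase* heat loss.

r_cr ≈ 10.1 mm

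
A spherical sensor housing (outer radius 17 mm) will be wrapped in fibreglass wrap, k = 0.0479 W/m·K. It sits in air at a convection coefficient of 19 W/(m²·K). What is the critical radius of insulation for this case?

For a sphere r_cr = 2k/h = 2×0.0479/19
r_cr = 5.04 mm; since the bare radius (17 mm) is above r_cr, any added insulation will reduce heat loss.

r_cr ≈ 5.04 mm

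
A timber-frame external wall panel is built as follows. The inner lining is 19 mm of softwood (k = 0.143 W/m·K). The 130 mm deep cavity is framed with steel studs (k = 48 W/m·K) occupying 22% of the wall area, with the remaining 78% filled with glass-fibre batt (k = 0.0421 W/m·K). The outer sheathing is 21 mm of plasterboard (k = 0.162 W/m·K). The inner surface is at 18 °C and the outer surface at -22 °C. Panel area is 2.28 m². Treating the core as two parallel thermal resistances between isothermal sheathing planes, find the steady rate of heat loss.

Q ≈ 332 W

Sheathing layers in series; stud and cavity paths in parallel between them.
R_inner = 0.019/(0.143×2.28) = 0.05828 K/W
R_stud  = 0.13/(48×0.22×2.28) = 0.005399 K/W
R_cav   = 0.13/(0.0421×0.78×2.28) = 1.736 K/W
1/R_core = 1/R_stud + 1/R_cav → R_core = 0.005383 K/W
R_outer = 0.021/(0.162×2.28) = 0.05686 K/W
R_total = 0.1205 K/W
Q = ΔT/R_total = 40/0.1205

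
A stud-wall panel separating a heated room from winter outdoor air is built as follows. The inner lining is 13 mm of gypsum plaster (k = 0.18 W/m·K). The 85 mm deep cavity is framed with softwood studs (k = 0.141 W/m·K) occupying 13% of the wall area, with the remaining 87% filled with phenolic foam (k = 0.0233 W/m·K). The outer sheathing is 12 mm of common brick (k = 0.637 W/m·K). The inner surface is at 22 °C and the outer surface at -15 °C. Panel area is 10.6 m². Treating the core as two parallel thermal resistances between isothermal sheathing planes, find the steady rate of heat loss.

Sheathing layers in series; stud and cavity paths in parallel between them.
R_inner = 0.013/(0.18×10.6) = 0.006813 K/W
R_stud  = 0.085/(0.141×0.13×10.6) = 0.4375 K/W
R_cav   = 0.085/(0.0233×0.87×10.6) = 0.3956 K/W
1/R_core = 1/R_stud + 1/R_cav → R_core = 0.2077 K/W
R_outer = 0.012/(0.637×10.6) = 0.001777 K/W
R_total = 0.2163 K/W
Q = ΔT/R_total = 37/0.2163

Q ≈ 171 W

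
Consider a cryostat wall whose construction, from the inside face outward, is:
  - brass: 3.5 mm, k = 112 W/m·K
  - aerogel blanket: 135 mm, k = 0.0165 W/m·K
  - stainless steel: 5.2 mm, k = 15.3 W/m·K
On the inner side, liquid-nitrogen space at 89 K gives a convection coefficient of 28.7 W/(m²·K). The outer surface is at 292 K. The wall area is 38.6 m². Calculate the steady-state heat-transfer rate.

Q ≈ 954 W

Treating each layer as a thermal resistance in series:
R_inner film = 1/(h_i·A) = 1/(28.7×38.6) = 9.027×10^-4 K/W
R_brass = L/(kA) = 0.0035/(112×38.6) = 8.096×10^-7 K/W
R_aerogel blanket = L/(kA) = 0.135/(0.0165×38.6) = 0.212 K/W
R_stainless steel = L/(kA) = 0.0052/(15.3×38.6) = 8.805×10^-6 K/W
R_total = 0.2129 K/W
Q = ΔT / R_total = 203 / 0.2129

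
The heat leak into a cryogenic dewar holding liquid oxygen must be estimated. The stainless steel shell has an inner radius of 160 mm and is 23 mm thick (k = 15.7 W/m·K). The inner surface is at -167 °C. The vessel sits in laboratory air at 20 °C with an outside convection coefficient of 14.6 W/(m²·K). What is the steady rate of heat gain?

Q ≈ 1120 W

Spherical conduction: R = (1/r_in − 1/r_out)/(4πk) per layer; series-sum.
R_stainless steel shell = (1/0.16 − 1/0.183)/(4π×15.7) = 0.003982 K/W
R_outer film = 1/(h·4πr_o²) = 1/(14.6×4π×0.183²) = 0.1628 K/W
R_total = 0.1667 K/W
Q = ΔT/R_total = 187/0.1667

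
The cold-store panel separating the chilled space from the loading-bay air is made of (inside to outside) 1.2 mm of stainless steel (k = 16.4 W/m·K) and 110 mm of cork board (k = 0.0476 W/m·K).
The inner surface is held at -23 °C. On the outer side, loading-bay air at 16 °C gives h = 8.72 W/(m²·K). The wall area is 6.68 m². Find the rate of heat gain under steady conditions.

Q ≈ 107 W

Thermal resistances in series:
R_stainless steel = L/(kA) = 0.0012/(16.4×6.68) = 1.095×10^-5 K/W
R_cork board = L/(kA) = 0.11/(0.0476×6.68) = 0.3459 K/W
R_outer film = 1/(h_o·A) = 1/(8.72×6.68) = 0.01717 K/W
R_total = 0.3631 K/W
Q = ΔT / R_total = 39 / 0.3631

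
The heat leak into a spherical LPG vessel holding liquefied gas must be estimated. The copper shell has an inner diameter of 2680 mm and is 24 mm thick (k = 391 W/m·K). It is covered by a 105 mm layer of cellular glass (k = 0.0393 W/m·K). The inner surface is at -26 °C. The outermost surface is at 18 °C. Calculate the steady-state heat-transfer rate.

Radial (spherical) resistances in series:
R_copper shell = (1/1.34 − 1/1.364)/(4π×391) = 2.672×10^-6 K/W
R_cellular glass = (1/1.364 − 1/1.469)/(4π×0.0393) = 0.1061 K/W
R_total = 0.1061 K/W
Q = ΔT/R_total = 44/0.1061

Q ≈ 415 W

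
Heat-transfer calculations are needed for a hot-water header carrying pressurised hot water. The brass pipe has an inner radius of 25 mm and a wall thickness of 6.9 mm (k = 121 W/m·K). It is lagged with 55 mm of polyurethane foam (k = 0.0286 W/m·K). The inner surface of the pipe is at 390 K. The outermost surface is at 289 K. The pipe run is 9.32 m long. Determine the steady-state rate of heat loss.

Q ≈ 169 W

For a radial system each layer contributes R = ln(r_out/r_in)/(2πkL); films add R = 1/(hA).
R_brass pipe wall = ln(31.9/25)/(2π×121×9.32) = 3.44×10^-5 K/W
R_polyurethane foam = ln(86.9/31.9)/(2π×0.0286×9.32) = 0.5984 K/W
R_total = 0.5984 K/W
Q = ΔT/R_total = 101/0.5984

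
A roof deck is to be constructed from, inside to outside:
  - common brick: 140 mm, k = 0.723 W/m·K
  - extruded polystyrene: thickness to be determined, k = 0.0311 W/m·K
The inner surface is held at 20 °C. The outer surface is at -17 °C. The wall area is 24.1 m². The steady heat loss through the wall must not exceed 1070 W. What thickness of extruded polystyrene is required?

L ≈ 19.9 mm

Series thermal resistances:
R_common brick = L/(kA) = 0.14/(0.723×24.1) = 0.008035 K/W
Sum of the known resistances R_other = 0.008035 K/W
Required total resistance R_tot = ΔT/Q_allow = 37/1070 = 0.03458 K/W
R_extruded polystyrene = R_tot − R_other = 0.02654 K/W
L = R·k·A = 0.02654×0.0311×24.1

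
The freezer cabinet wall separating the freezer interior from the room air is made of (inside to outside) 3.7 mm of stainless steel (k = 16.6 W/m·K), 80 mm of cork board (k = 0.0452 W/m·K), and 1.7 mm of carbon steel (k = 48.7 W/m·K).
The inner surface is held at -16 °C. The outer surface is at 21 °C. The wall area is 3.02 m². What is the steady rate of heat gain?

Q ≈ 63.1 W

Treating each layer as a thermal resistance in series:
R_stainless steel = L/(kA) = 0.0037/(16.6×3.02) = 7.381×10^-5 K/W
R_cork board = L/(kA) = 0.08/(0.0452×3.02) = 0.5861 K/W
R_carbon steel = L/(kA) = 0.0017/(48.7×3.02) = 1.156×10^-5 K/W
R_total = 0.5861 K/W
Q = ΔT / R_total = 37 / 0.5861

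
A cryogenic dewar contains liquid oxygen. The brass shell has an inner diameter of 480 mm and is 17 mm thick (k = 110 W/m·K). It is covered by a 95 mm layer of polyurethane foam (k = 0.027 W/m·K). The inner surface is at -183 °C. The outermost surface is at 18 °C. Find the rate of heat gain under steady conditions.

Q ≈ 64.9 W

For a spherical shell R = (1/r₁ − 1/r₂)/(4πk); film R = 1/(h·4πr²). In series:
R_brass shell = (1/0.24 − 1/0.257)/(4π×110) = 1.994×10^-4 K/W
R_polyurethane foam = (1/0.257 − 1/0.352)/(4π×0.027) = 3.095 K/W
R_total = 3.095 K/W
Q = ΔT/R_total = 201/3.095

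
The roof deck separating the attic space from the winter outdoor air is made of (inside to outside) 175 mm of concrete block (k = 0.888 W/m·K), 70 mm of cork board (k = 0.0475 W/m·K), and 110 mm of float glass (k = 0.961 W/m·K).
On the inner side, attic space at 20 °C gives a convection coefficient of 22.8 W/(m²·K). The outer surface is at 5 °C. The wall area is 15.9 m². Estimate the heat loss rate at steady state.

Q ≈ 130 W

Series thermal resistances:
R_inner film = 1/(h_i·A) = 1/(22.8×15.9) = 0.002758 K/W
R_concrete block = L/(kA) = 0.175/(0.888×15.9) = 0.01239 K/W
R_cork board = L/(kA) = 0.07/(0.0475×15.9) = 0.09268 K/W
R_float glass = L/(kA) = 0.11/(0.961×15.9) = 0.007199 K/W
R_total = 0.115 K/W
Q = ΔT / R_total = 15 / 0.115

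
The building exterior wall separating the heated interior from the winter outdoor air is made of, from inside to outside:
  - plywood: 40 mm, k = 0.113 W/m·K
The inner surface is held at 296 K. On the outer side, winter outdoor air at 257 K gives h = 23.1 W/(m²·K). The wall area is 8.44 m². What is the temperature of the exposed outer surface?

Thermal resistances in series:
R_plywood = L/(kA) = 0.04/(0.113×8.44) = 0.04194 K/W
R_outer film = 1/(h_o·A) = 1/(23.1×8.44) = 0.005129 K/W
R_total = 0.04707 K/W;  Q = ΔT/R_total = 39/0.04707 = 828.5 W
T_interface = T_inner − Q·ΣR(inner→interface) = 296 − 829×0.04194

T ≈ 261 K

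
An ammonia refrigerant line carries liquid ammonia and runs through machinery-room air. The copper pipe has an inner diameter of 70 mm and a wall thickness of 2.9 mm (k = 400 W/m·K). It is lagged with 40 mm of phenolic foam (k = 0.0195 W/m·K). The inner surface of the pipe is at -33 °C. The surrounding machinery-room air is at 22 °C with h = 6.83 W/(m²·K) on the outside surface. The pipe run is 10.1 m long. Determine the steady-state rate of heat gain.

For a radial system each layer contributes R = ln(r_out/r_in)/(2πkL); films add R = 1/(hA).
R_copper pipe wall = ln(37.9/35)/(2π×400×10.1) = 3.136×10^-6 K/W
R_phenolic foam = ln(77.9/37.9)/(2π×0.0195×10.1) = 0.5822 K/W
R_outer film = 1/(h_o·2πr_oL) = 1/(6.83×2π×0.0779×10.1) = 0.02962 K/W
R_total = 0.6118 K/W
Q = ΔT/R_total = 55/0.6118

Q ≈ 89.9 W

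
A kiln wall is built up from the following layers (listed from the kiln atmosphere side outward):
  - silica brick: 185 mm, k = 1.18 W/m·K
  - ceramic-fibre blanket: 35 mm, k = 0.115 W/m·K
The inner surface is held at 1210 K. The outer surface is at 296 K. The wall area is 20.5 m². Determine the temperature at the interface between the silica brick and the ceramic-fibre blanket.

T ≈ 899 K

Thermal resistances in series:
R_silica brick = L/(kA) = 0.185/(1.18×20.5) = 0.007648 K/W
R_ceramic-fibre blanket = L/(kA) = 0.035/(0.115×20.5) = 0.01485 K/W
R_total = 0.02249 K/W;  Q = ΔT/R_total = 914/0.02249 = 40630 W
T_interface = T_inner − Q·ΣR(inner→interface) = 1210 − 40600×0.007648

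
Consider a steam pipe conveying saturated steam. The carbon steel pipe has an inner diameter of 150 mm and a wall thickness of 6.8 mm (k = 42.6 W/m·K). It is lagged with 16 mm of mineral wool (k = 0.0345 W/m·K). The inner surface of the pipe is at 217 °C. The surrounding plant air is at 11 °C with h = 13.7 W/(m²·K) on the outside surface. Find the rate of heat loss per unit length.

Radial resistances (cylindrical: R_cond = ln(r_o/r_i)/(2πkL), R_conv = 1/(h·2πrL)):
R_carbon steel pipe wall = ln(81.8/75)/(2π×42.6×1) = 3.242×10^-4 K/W
R_mineral wool = ln(97.8/81.8)/(2π×0.0345×1) = 0.8241 K/W
R_outer film = 1/(h_o·2πr_oL) = 1/(13.7×2π×0.0978×1) = 0.1188 K/W
R_total = 0.9432 K/W
Q = ΔT/R_total = 206/0.9432

q′ ≈ 218 W/m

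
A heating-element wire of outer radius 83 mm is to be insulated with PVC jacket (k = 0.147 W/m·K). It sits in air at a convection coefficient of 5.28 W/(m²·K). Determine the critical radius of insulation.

r_cr ≈ 27.8 mm

For a cylinder r_cr = k/h = 0.147/5.28
r_cr = 27.8 mm; since the bare radius (83 mm) is above r_cr, any added insulation will reduce heat loss.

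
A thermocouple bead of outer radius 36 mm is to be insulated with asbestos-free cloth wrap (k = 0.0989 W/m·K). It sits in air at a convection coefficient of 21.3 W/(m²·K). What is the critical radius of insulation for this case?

For a sphere r_cr = 2k/h = 2×0.0989/21.3
r_cr = 9.29 mm; since the bare radius (36 mm) is above r_cr, any added insulation will reduce heat loss.

r_cr ≈ 9.29 mm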